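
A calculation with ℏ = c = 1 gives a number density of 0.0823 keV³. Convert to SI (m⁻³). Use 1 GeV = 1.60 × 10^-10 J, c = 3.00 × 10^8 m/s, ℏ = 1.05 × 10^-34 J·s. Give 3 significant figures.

1.08 × 10^28 m⁻³

Number density is [L]⁻³ = [E]³/(ℏc)³.
1 GeV³ → 1/(ℏc)³ × (1 GeV in J)³ = 1.31 × 10^47 m⁻³.
Convert the energy scale: 0.0823 keV³ = 8.23 × 10^-20 GeV³.
Result: 8.23 × 10^-20 × 1.31 × 10^47 = 1.08 × 10^28 m⁻³.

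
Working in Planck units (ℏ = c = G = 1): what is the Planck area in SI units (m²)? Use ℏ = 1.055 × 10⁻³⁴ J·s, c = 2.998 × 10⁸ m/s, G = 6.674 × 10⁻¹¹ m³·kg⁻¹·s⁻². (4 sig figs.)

2.613 × 10⁻⁷⁰ m²

From ℏ = c = G = 1 the area scale is A_P = ℏG/c³.
  = 7.041 × 10⁻⁴⁵ / 2.695 × 10²⁵
  = 2.613 × 10⁻⁷⁰ m²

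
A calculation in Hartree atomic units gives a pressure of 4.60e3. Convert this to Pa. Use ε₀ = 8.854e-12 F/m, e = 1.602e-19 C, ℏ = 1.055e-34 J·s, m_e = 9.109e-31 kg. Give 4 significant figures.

1.347e17 Pa

One atomic unit of pressure: P_au = E_h/a₀³ = m_e⁴e¹⁰/((4πε₀)⁵ℏ⁸) = 2.929e13 Pa.
4.60e3 × 2.929e13 Pa = 1.347e17 Pa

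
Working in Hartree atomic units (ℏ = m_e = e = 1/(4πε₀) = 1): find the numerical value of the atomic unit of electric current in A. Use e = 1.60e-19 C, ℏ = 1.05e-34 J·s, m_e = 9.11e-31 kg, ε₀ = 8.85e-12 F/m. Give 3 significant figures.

6.67e-3 A

From ℏ = m_e = e = 1/(4πε₀) = 1 the current scale is I_au = e E_h/ℏ = m_e e⁵/((4πε₀)²ℏ³).
E_h = 4.38e-18 J
e·E_h/ℏ = 6.67e-3 A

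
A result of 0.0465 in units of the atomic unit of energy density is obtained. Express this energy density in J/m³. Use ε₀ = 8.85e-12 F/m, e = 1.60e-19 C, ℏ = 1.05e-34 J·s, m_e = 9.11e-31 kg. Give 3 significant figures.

1.40e12 J/m³

One atomic unit of energy density: u_au = E_h/a₀³ = m_e⁴e¹⁰/((4πε₀)⁵ℏ⁸) = 3.01e13 J/m³.
0.0465 × 3.01e13 J/m³ = 1.40e12 J/m³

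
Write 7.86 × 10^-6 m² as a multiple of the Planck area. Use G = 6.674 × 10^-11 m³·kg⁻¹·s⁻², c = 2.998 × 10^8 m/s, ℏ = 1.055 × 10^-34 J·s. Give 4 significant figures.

3.008 × 10^64

Planck area: A_P = ℏG/c³ = 2.613 × 10^-70 m².
7.86 × 10^-6 / 2.613 × 10^-70 = 3.008 × 10^64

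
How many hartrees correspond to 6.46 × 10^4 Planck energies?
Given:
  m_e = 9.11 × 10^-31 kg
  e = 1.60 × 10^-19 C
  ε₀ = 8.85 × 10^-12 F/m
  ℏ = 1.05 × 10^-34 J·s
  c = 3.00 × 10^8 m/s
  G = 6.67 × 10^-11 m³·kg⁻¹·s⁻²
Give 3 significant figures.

Planck energy: E_P = √(ℏc⁵/G) = 1.96 × 10^9 J
hartree: E_h = m_e e⁴/(4πε₀ℏ)² = 4.38 × 10^-18 J
6.46 × 10^4 × 1.96 × 10^9 / 4.38 × 10^-18 = 2.89 × 10^31

2.89 × 10^31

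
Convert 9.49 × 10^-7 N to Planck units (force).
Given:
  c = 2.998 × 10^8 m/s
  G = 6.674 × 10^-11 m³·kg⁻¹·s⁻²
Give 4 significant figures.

Planck force: F_P = c⁴/G = 1.210 × 10^44 N.
9.49 × 10^-7 / 1.210 × 10^44 = 7.840 × 10^-51

7.840 × 10^-51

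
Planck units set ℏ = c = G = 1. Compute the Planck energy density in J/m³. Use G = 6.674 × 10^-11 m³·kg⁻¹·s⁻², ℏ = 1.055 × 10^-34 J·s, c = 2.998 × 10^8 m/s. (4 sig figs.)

4.632 × 10^113 J/m³

From ℏ = c = G = 1 the energy density scale is u_P = c⁷/(ℏG²).
  = 2.177 × 10^59 / 4.699 × 10^-55
  = 4.632 × 10^113 J/m³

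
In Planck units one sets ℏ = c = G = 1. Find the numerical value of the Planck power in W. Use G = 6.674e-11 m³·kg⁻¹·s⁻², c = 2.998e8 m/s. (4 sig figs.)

P_P = c⁵/G
  = 2.422e42 / 6.674e-11
  = 3.629e52 W

3.629e52 W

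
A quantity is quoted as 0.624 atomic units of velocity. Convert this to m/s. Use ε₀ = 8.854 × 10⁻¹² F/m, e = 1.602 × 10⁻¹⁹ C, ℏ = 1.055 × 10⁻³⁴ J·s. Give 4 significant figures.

One atomic unit of velocity: v_au = e²/(4πε₀ℏ) = 2.186 × 10⁶ m/s.
0.624 × 2.186 × 10⁶ m/s = 1.364 × 10⁶ m/s

1.364 × 10⁶ m/s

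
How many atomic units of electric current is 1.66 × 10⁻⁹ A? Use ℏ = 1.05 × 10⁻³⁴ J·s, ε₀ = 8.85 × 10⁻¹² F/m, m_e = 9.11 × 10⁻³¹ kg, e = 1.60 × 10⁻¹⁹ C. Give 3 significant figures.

2.49 × 10⁻⁷

atomic unit of electric current: I_au = e E_h/ℏ = m_e e⁵/((4πε₀)²ℏ³) = 6.67 × 10⁻³ A.
1.66 × 10⁻⁹ / 6.67 × 10⁻³ = 2.49 × 10⁻⁷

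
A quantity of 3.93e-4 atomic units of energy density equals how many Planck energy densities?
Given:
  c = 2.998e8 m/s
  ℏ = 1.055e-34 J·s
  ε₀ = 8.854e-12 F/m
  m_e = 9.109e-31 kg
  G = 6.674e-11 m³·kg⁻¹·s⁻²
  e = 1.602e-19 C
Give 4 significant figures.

2.485e-104

atomic unit of energy density: u_au = E_h/a₀³ = m_e⁴e¹⁰/((4πε₀)⁵ℏ⁸) = 2.929e13 J/m³
Planck energy density: u_P = c⁷/(ℏG²) = 4.632e113 J/m³
3.93e-4 × 2.929e13 / 4.632e113 = 2.485e-104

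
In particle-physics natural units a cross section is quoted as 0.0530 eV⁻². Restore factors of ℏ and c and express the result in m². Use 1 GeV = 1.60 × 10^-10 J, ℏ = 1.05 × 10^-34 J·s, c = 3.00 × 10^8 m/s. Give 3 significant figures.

Area is [L]² = [E]⁻²·(ℏc)²; restore (ℏc)².
1 GeV⁻² → (ℏc)² × (1 GeV in J)⁻² = 3.88 × 10^-32 m².
Convert the energy scale: 0.0530 eV⁻² = 5.30 × 10^16 GeV⁻².
Result: 5.30 × 10^16 × 3.88 × 10^-32 = 2.05 × 10^-15 m².

2.05 × 10^-15 m²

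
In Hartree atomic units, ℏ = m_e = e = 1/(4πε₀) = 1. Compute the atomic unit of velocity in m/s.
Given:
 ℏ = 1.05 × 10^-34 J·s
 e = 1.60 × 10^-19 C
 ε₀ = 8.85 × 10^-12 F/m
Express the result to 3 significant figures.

From ℏ = m_e = e = 1/(4πε₀) = 1 the velocity scale is v_au = e²/(4πε₀ℏ).
  = 2.56 × 10^-38 / 1.17 × 10^-44
  = 2.19 × 10^6 m/s

2.19 × 10^6 m/s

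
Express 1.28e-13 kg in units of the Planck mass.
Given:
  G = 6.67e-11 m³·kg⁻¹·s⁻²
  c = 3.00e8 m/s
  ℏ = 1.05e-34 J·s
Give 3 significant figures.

5.89e-6

Planck mass: m_P = √(ℏc/G) = 2.17e-8 kg.
1.28e-13 / 2.17e-8 = 5.89e-6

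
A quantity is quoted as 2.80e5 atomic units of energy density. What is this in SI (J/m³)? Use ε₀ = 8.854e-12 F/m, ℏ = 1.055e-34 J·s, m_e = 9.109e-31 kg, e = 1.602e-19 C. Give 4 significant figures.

One atomic unit of energy density: u_au = E_h/a₀³ = m_e⁴e¹⁰/((4πε₀)⁵ℏ⁸) = 2.929e13 J/m³.
2.80e5 × 2.929e13 J/m³ = 8.202e18 J/m³

8.202e18 J/m³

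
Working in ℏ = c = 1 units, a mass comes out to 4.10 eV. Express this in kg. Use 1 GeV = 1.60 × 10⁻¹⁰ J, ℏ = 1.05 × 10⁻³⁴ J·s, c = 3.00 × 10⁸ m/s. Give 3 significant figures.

Mass is [E]/c²; divide by c².
1 GeV → 1/c² × (1 GeV in J) = 1.78 × 10⁻²⁷ kg.
Convert the energy scale: 4.10 eV = 4.10 × 10⁻⁹ GeV.
Result: 4.10 × 10⁻⁹ × 1.78 × 10⁻²⁷ = 7.29 × 10⁻³⁶ kg.

7.29 × 10⁻³⁶ kg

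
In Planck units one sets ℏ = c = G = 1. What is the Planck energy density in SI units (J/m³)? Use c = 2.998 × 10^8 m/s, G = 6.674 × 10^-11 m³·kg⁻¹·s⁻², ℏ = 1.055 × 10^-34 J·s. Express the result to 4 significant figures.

u_P = c⁷/(ℏG²)
  = 2.177 × 10^59 / 4.699 × 10^-55
  = 4.632 × 10^113 J/m³

4.632 × 10^113 J/m³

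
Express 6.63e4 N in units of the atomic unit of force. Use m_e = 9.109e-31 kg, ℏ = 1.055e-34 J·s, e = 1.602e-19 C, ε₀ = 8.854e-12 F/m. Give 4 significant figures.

atomic unit of force: F_au = E_h/a₀ = m_e²e⁶/((4πε₀)³ℏ⁴) = 8.220e-8 N.
6.63e4 / 8.220e-8 = 8.066e11

8.066e11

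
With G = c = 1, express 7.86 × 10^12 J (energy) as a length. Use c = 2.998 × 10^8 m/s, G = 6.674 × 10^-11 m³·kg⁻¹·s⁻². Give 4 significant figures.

6.494 × 10^-32 m

Energy → length via G/c⁴.
7.86 × 10^12 J × (G/c⁴) = 6.494 × 10^-32 m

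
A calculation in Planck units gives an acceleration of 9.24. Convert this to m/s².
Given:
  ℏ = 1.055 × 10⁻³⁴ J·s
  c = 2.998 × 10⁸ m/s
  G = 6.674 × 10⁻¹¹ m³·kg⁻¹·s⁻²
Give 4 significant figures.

5.138 × 10⁵² m/s²

One Planck acceleration: a_P = √(c⁷/(ℏG)) = 5.560 × 10⁵¹ m/s².
9.24 × 5.560 × 10⁵¹ m/s² = 5.138 × 10⁵² m/s²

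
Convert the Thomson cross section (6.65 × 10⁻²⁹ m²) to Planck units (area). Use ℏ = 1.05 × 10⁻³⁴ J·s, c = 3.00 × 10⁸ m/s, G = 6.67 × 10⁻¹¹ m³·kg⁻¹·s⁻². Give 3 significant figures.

2.56 × 10⁴¹

Planck area: A_P = ℏG/c³ = 2.59 × 10⁻⁷⁰ m².
6.65 × 10⁻²⁹ / 2.59 × 10⁻⁷⁰ = 2.56 × 10⁴¹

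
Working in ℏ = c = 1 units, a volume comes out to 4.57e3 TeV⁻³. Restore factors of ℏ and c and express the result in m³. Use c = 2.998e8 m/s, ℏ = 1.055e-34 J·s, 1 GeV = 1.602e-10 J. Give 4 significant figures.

3.517e-53 m³

Volume is [L]³ = [E]⁻³·(ℏc)³.
1 GeV⁻³ → (ℏc)³ × (1 GeV in J)⁻³ = 7.696e-48 m³.
Convert the energy scale: 4.57e3 TeV⁻³ = 4.57e-6 GeV⁻³.
Result: 4.57e-6 × 7.696e-48 = 3.517e-53 m³.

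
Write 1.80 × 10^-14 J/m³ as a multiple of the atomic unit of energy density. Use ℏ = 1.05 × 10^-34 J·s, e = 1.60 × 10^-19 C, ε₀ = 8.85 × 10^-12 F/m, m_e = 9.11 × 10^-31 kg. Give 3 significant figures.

5.97 × 10^-28

atomic unit of energy density: u_au = E_h/a₀³ = m_e⁴e¹⁰/((4πε₀)⁵ℏ⁸) = 3.01 × 10^13 J/m³.
1.80 × 10^-14 / 3.01 × 10^13 = 5.97 × 10^-28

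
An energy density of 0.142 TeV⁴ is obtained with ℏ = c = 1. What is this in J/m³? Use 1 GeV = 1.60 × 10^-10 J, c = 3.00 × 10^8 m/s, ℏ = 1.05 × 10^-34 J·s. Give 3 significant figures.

2.98 × 10^48 J/m³

[E]/[L]³ = [E]⁴/(ℏc)³; restore (ℏc)⁻³.
1 GeV⁴ → 1/(ℏc)³ × (1 GeV in J)⁴ = 2.10 × 10^37 J/m³.
Convert the energy scale: 0.142 TeV⁴ = 1.42 × 10^11 GeV⁴.
Result: 1.42 × 10^11 × 2.10 × 10^37 = 2.98 × 10^48 J/m³.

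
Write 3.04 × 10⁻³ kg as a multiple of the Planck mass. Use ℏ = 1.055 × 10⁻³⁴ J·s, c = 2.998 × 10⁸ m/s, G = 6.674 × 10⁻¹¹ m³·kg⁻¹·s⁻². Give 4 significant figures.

Planck mass: m_P = √(ℏc/G) = 2.177 × 10⁻⁸ kg.
3.04 × 10⁻³ / 2.177 × 10⁻⁸ = 1.396 × 10⁵

1.396 × 10⁵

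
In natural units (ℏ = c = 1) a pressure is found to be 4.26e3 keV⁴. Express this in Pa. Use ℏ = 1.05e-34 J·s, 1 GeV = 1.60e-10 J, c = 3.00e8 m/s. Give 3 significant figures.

Pressure is [E]/[L]³ = [E]⁴/(ℏc)³.
1 GeV⁴ → 1/(ℏc)³ × (1 GeV in J)⁴ = 2.10e37 Pa.
Convert the energy scale: 4.26e3 keV⁴ = 4.26e-21 GeV⁴.
Result: 4.26e-21 × 2.10e37 = 8.93e16 Pa.

8.93e16 Pa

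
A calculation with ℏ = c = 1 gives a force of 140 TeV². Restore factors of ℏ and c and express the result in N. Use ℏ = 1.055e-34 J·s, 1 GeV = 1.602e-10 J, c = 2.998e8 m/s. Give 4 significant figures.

Force is [E]/[L] = [E]²/(ℏc); restore (ℏc)⁻¹.
1 GeV² → 1/(ℏc) × (1 GeV in J)² = 8.114e5 N.
Convert the energy scale: 140 TeV² = 1.40e8 GeV².
Result: 1.40e8 × 8.114e5 = 1.136e14 N.

1.136e14 N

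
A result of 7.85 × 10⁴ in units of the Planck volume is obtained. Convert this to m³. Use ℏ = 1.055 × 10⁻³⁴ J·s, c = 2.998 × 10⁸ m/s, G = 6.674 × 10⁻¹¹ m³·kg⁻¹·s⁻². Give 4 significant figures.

3.316 × 10⁻¹⁰⁰ m³

One Planck volume: V_P = (ℏG/c³)^(3/2) = 4.224 × 10⁻¹⁰⁵ m³.
7.85 × 10⁴ × 4.224 × 10⁻¹⁰⁵ m³ = 3.316 × 10⁻¹⁰⁰ m³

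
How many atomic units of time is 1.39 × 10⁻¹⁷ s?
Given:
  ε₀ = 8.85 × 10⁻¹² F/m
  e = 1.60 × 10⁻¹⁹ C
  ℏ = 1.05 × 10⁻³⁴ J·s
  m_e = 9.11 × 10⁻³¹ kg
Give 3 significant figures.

0.580

atomic unit of time: τ_au = (4πε₀)²ℏ³/(m_e e⁴) = 2.40 × 10⁻¹⁷ s.
1.39 × 10⁻¹⁷ / 2.40 × 10⁻¹⁷ = 0.580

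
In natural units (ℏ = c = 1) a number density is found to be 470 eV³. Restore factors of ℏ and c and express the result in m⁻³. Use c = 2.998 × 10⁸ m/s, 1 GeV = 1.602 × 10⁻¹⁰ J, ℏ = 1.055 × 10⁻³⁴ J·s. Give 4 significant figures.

6.107 × 10²² m⁻³

Number density is [L]⁻³ = [E]³/(ℏc)³.
1 GeV³ → 1/(ℏc)³ × (1 GeV in J)³ = 1.299 × 10⁴⁷ m⁻³.
Convert the energy scale: 470 eV³ = 4.70 × 10⁻²⁵ GeV³.
Result: 4.70 × 10⁻²⁵ × 1.299 × 10⁴⁷ = 6.107 × 10²² m⁻³.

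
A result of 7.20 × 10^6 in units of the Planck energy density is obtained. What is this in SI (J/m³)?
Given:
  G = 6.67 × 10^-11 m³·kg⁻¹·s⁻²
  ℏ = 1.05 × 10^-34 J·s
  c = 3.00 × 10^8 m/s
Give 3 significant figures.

3.37 × 10^120 J/m³

One Planck energy density: u_P = c⁷/(ℏG²) = 4.68 × 10^113 J/m³.
7.20 × 10^6 × 4.68 × 10^113 J/m³ = 3.37 × 10^120 J/m³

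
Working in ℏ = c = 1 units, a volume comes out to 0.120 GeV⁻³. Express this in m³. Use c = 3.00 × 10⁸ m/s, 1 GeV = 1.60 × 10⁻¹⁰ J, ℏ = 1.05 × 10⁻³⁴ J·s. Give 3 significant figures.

Volume is [L]³ = [E]⁻³·(ℏc)³.
1 GeV⁻³ → (ℏc)³ × (1 GeV in J)⁻³ = 7.63 × 10⁻⁴⁸ m³.
Result: 0.120 × 7.63 × 10⁻⁴⁸ = 9.16 × 10⁻⁴⁹ m³.

9.16 × 10⁻⁴⁹ m³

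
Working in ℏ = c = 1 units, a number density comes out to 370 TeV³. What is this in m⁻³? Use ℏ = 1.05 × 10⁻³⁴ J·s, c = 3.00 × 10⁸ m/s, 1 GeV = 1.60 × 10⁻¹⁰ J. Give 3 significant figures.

4.85 × 10⁵⁸ m⁻³

Number density is [L]⁻³ = [E]³/(ℏc)³.
1 GeV³ → 1/(ℏc)³ × (1 GeV in J)³ = 1.31 × 10⁴⁷ m⁻³.
Convert the energy scale: 370 TeV³ = 3.70 × 10¹¹ GeV³.
Result: 3.70 × 10¹¹ × 1.31 × 10⁴⁷ = 4.85 × 10⁵⁸ m⁻³.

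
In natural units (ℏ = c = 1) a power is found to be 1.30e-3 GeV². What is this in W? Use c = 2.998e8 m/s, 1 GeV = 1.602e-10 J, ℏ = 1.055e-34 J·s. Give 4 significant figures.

Power is [E]/[T] = [E]²/ℏ.
1 GeV² → 1/ℏ × (1 GeV in J)² = 2.433e14 W.
Result: 1.30e-3 × 2.433e14 = 3.162e11 W.

3.162e11 W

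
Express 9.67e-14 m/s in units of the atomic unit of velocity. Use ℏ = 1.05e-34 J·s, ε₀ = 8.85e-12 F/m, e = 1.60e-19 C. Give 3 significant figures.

4.41e-20

atomic unit of velocity: v_au = e²/(4πε₀ℏ) = 2.19e6 m/s.
9.67e-14 / 2.19e6 = 4.41e-20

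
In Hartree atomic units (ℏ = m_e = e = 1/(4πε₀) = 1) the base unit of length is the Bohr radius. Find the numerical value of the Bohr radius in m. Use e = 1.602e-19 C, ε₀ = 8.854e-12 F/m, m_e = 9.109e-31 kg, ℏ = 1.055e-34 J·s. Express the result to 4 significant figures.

5.297e-11 m

a₀ = 4πε₀ℏ²/(m_e e²)
  = 1.238e-78 / 2.338e-68
  = 5.297e-11 m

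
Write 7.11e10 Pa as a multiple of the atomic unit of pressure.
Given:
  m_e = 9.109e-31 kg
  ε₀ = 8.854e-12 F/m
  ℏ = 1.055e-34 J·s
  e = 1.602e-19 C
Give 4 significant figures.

atomic unit of pressure: P_au = E_h/a₀³ = m_e⁴e¹⁰/((4πε₀)⁵ℏ⁸) = 2.929e13 Pa.
7.11e10 / 2.929e13 = 2.427e-3

2.427e-3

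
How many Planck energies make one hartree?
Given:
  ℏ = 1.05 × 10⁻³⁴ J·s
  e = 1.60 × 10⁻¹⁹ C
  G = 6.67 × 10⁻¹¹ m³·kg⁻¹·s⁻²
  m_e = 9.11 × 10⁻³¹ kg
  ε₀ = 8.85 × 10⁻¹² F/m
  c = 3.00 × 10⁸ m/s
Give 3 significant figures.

hartree: E_h = m_e e⁴/(4πε₀ℏ)² = 4.38 × 10⁻¹⁸ J
Planck energy: E_P = √(ℏc⁵/G) = 1.96 × 10⁹ J
ratio = 4.38 × 10⁻¹⁸ / 1.96 × 10⁹ = 2.24 × 10⁻²⁷

2.24 × 10⁻²⁷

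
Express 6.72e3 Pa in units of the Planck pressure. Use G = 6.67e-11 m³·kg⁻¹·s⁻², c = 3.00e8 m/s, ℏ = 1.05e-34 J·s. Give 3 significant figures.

1.44e-110

Planck pressure: p_P = c⁷/(ℏG²) = 4.68e113 Pa.
6.72e3 / 4.68e113 = 1.44e-110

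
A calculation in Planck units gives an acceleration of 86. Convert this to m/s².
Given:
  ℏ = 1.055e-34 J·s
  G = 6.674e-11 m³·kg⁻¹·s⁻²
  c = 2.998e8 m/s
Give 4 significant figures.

4.782e53 m/s²

One Planck acceleration: a_P = √(c⁷/(ℏG)) = 5.560e51 m/s².
86 × 5.560e51 m/s² = 4.782e53 m/s²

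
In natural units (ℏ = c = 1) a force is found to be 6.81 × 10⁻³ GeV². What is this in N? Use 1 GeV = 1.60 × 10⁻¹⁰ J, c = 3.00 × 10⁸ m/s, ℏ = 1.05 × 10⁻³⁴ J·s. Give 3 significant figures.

Force is [E]/[L] = [E]²/(ℏc); restore (ℏc)⁻¹.
1 GeV² → 1/(ℏc) × (1 GeV in J)² = 8.13 × 10⁵ N.
Result: 6.81 × 10⁻³ × 8.13 × 10⁵ = 5.53 × 10³ N.

5.53 × 10³ N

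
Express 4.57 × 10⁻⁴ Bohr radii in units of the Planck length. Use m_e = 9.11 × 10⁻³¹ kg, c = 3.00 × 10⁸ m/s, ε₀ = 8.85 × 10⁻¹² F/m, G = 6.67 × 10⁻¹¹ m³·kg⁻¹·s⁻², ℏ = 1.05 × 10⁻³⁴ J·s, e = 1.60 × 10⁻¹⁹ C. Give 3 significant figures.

Bohr radius: a₀ = 4πε₀ℏ²/(m_e e²) = 5.26 × 10⁻¹¹ m
Planck length: ℓ_P = √(ℏG/c³) = 1.61 × 10⁻³⁵ m
4.57 × 10⁻⁴ × 5.26 × 10⁻¹¹ / 1.61 × 10⁻³⁵ = 1.49 × 10²¹

1.49 × 10²¹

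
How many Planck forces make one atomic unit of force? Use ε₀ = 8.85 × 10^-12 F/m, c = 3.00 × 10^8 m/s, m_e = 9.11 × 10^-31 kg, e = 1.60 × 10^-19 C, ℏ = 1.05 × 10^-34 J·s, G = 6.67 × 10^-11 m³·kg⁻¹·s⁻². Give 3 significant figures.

atomic unit of force: F_au = E_h/a₀ = m_e²e⁶/((4πε₀)³ℏ⁴) = 8.33 × 10^-8 N
Planck force: F_P = c⁴/G = 1.21 × 10^44 N
ratio = 8.33 × 10^-8 / 1.21 × 10^44 = 6.86 × 10^-52

6.86 × 10^-52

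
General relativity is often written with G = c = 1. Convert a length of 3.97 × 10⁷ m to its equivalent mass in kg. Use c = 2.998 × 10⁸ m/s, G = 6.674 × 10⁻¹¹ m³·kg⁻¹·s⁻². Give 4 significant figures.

Length → mass via c²/G.
3.97 × 10⁷ m × (c²/G) = 5.346 × 10³⁴ kg

5.346 × 10³⁴ kg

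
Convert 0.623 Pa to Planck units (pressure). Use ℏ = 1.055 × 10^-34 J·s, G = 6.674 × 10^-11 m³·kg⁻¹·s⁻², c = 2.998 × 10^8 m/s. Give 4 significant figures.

Planck pressure: p_P = c⁷/(ℏG²) = 4.632 × 10^113 Pa.
0.623 / 4.632 × 10^113 = 1.345 × 10^-114

1.345 × 10^-114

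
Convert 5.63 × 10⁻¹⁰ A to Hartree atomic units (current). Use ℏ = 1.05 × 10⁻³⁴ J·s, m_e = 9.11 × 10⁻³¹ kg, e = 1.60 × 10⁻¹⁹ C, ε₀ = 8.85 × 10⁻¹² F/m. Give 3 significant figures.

8.44 × 10⁻⁸

atomic unit of electric current: I_au = e E_h/ℏ = m_e e⁵/((4πε₀)²ℏ³) = 6.67 × 10⁻³ A.
5.63 × 10⁻¹⁰ / 6.67 × 10⁻³ = 8.44 × 10⁻⁸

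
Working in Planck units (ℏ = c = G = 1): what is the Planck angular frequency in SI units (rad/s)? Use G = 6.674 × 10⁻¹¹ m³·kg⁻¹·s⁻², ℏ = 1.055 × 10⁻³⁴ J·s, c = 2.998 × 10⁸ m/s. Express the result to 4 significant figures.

1.855 × 10⁴³ rad/s

The unique combination of the constants set to 1 with dimensions of angular frequency is ω_P = √(c⁵/(ℏG)).
  = √(3.440 × 10⁸⁶)
  = 1.855 × 10⁴³ rad/s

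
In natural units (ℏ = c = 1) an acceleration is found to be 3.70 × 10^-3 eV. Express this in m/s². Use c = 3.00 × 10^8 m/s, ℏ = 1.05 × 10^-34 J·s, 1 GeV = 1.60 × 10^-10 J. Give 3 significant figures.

Acceleration is [L]/[T]² = c·[E]/ℏ.
1 GeV → c/ℏ × (1 GeV in J) = 4.57 × 10^32 m/s².
Convert the energy scale: 3.70 × 10^-3 eV = 3.70 × 10^-12 GeV.
Result: 3.70 × 10^-12 × 4.57 × 10^32 = 1.69 × 10^21 m/s².

1.69 × 10^21 m/s²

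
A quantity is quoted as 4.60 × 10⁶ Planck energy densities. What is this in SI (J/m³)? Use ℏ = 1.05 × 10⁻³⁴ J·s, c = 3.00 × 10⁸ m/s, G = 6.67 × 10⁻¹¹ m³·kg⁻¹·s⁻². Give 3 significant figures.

2.15 × 10¹²⁰ J/m³

One Planck energy density: u_P = c⁷/(ℏG²) = 4.68 × 10¹¹³ J/m³.
4.60 × 10⁶ × 4.68 × 10¹¹³ J/m³ = 2.15 × 10¹²⁰ J/m³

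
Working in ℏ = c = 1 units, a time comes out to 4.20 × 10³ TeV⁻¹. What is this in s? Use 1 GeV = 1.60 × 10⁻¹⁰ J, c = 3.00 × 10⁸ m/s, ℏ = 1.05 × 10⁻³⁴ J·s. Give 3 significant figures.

A time is [E]⁻¹ in ℏ=c=1; restore one factor of ℏ.
1 GeV⁻¹ → ℏ × (1 GeV in J)⁻¹ = 6.56 × 10⁻²⁵ s.
Convert the energy scale: 4.20 × 10³ TeV⁻¹ = 4.20 GeV⁻¹.
Result: 4.20 × 6.56 × 10⁻²⁵ = 2.76 × 10⁻²⁴ s.

2.76 × 10⁻²⁴ s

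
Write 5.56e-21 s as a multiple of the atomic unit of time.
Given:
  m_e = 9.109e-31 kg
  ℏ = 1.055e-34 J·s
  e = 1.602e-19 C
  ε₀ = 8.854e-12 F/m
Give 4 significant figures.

2.295e-4

atomic unit of time: τ_au = (4πε₀)²ℏ³/(m_e e⁴) = 2.423e-17 s.
5.56e-21 / 2.423e-17 = 2.295e-4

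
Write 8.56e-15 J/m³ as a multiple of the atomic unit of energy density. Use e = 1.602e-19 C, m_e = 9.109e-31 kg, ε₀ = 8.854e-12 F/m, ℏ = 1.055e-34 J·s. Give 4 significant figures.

2.922e-28

atomic unit of energy density: u_au = E_h/a₀³ = m_e⁴e¹⁰/((4πε₀)⁵ℏ⁸) = 2.929e13 J/m³.
8.56e-15 / 2.929e13 = 2.922e-28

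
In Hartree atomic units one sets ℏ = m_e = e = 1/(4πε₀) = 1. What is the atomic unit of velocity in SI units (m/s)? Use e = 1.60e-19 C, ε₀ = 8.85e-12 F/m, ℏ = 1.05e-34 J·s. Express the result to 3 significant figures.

2.19e6 m/s

v_au = e²/(4πε₀ℏ)
  = 2.56e-38 / 1.17e-44
  = 2.19e6 m/s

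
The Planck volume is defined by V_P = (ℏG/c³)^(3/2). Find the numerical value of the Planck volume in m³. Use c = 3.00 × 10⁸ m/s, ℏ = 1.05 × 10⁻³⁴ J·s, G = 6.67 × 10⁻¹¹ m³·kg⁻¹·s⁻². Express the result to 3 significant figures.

4.18 × 10⁻¹⁰⁵ m³

V_P = (ℏG/c³)^(3/2)
  = √(1.75 × 10⁻²⁰⁹)
  = 4.18 × 10⁻¹⁰⁵ m³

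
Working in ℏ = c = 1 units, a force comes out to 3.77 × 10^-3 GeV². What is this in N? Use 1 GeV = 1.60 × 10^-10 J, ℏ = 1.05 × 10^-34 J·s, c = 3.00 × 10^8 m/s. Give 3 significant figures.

Force is [E]/[L] = [E]²/(ℏc); restore (ℏc)⁻¹.
1 GeV² → 1/(ℏc) × (1 GeV in J)² = 8.13 × 10^5 N.
Result: 3.77 × 10^-3 × 8.13 × 10^5 = 3.06 × 10^3 N.

3.06 × 10^3 N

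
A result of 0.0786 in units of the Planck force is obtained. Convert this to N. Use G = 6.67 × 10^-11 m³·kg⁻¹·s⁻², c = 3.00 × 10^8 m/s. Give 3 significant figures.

One Planck force: F_P = c⁴/G = 1.21 × 10^44 N.
0.0786 × 1.21 × 10^44 N = 9.55 × 10^42 N

9.55 × 10^42 N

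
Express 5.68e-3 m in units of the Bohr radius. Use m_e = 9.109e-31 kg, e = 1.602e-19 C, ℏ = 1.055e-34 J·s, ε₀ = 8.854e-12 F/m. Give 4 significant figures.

1.072e8

Bohr radius: a₀ = 4πε₀ℏ²/(m_e e²) = 5.297e-11 m.
5.68e-3 / 5.297e-11 = 1.072e8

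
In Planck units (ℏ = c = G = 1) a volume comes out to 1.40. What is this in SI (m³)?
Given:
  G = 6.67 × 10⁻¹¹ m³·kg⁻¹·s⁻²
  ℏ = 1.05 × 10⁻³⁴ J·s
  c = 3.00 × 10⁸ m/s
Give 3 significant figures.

One Planck volume: V_P = (ℏG/c³)^(3/2) = 4.18 × 10⁻¹⁰⁵ m³.
1.40 × 4.18 × 10⁻¹⁰⁵ m³ = 5.85 × 10⁻¹⁰⁵ m³

5.85 × 10⁻¹⁰⁵ m³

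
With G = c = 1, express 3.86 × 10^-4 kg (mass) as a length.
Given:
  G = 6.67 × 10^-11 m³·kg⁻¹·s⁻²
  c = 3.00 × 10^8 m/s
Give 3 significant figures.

In G = c = 1 units mass has dimensions of length; the conversion factor is G/c².
3.86 × 10^-4 kg × (G/c²) = 2.86 × 10^-31 m

2.86 × 10^-31 m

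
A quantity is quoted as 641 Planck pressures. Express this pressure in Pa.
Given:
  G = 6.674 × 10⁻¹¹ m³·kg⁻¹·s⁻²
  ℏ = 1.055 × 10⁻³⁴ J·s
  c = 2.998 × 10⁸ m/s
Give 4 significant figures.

2.969 × 10¹¹⁶ Pa

One Planck pressure: p_P = c⁷/(ℏG²) = 4.632 × 10¹¹³ Pa.
641 × 4.632 × 10¹¹³ Pa = 2.969 × 10¹¹⁶ Pa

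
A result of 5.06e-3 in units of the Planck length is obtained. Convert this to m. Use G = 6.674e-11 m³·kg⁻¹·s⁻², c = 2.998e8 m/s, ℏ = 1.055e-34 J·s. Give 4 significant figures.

One Planck length: ℓ_P = √(ℏG/c³) = 1.616e-35 m.
5.06e-3 × 1.616e-35 m = 8.179e-38 m

8.179e-38 m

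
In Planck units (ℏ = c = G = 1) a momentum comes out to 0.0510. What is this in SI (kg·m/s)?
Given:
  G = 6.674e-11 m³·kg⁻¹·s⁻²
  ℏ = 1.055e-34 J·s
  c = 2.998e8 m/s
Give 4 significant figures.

0.3329 kg·m/s

One Planck momentum: p_P = √(ℏc³/G) = 6.527 kg·m/s.
0.0510 × 6.527 kg·m/s = 0.3329 kg·m/s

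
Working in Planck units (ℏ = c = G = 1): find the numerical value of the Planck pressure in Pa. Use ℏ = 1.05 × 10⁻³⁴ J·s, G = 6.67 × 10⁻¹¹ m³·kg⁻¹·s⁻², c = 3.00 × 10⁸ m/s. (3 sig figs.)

Dimensional analysis gives p_P = c⁷/(ℏG²).
  = 2.19 × 10⁵⁹ / 4.67 × 10⁻⁵⁵
  = 4.68 × 10¹¹³ Pa

4.68 × 10¹¹³ Pa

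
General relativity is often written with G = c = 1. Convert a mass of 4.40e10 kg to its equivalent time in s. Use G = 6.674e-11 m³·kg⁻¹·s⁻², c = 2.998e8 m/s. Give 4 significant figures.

1.090e-25 s

Mass → time via G/c³.
4.40e10 kg × (G/c³) = 1.090e-25 s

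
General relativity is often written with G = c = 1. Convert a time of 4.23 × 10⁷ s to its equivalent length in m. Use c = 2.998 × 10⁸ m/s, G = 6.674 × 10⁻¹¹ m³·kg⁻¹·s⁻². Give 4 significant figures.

1.268 × 10¹⁶ m

Time → length via c.
4.23 × 10⁷ s × (c) = 1.268 × 10¹⁶ m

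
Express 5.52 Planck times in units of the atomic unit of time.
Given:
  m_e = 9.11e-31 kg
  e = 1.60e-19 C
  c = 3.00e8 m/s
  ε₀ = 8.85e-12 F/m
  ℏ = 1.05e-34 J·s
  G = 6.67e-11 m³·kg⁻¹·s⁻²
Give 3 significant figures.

1.24e-26

Planck time: t_P = √(ℏG/c⁵) = 5.37e-44 s
atomic unit of time: τ_au = (4πε₀)²ℏ³/(m_e e⁴) = 2.40e-17 s
5.52 × 5.37e-44 / 2.40e-17 = 1.24e-26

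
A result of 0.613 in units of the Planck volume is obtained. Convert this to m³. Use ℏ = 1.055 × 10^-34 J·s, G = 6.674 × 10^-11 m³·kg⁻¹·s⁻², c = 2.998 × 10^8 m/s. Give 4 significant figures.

2.589 × 10^-105 m³

One Planck volume: V_P = (ℏG/c³)^(3/2) = 4.224 × 10^-105 m³.
0.613 × 4.224 × 10^-105 m³ = 2.589 × 10^-105 m³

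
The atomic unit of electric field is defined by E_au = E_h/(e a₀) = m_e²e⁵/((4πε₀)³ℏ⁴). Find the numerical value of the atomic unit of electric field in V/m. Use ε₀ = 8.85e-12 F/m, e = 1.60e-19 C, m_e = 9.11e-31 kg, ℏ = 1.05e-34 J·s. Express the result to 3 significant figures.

5.20e11 V/m

E_au = E_h/(e a₀) = m_e²e⁵/((4πε₀)³ℏ⁴)
E_h = 4.38e-18 J
a₀ = 5.26e-11 m
E_h/(e·a₀) = 5.20e11 V/m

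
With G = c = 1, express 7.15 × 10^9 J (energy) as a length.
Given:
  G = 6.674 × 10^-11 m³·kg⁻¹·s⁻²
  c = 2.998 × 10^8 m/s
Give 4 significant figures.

Energy → length via G/c⁴.
7.15 × 10^9 J × (G/c⁴) = 5.907 × 10^-35 m

5.907 × 10^-35 m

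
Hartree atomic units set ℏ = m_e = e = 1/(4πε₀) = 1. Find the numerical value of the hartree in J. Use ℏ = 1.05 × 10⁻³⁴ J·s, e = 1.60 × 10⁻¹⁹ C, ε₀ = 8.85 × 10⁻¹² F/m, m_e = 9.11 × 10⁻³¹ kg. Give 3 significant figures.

From ℏ = m_e = e = 1/(4πε₀) = 1 the energy scale is E_h = m_e e⁴/(4πε₀ℏ)².
  = 5.97 × 10⁻¹⁰⁶ / 1.36 × 10⁻⁸⁸
  = 4.38 × 10⁻¹⁸ J

4.38 × 10⁻¹⁸ J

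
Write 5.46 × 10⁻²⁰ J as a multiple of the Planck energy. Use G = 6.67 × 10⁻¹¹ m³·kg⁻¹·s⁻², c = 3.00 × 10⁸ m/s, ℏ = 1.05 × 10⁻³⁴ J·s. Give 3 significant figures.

Planck energy: E_P = √(ℏc⁵/G) = 1.96 × 10⁹ J.
5.46 × 10⁻²⁰ / 1.96 × 10⁹ = 2.79 × 10⁻²⁹

2.79 × 10⁻²⁹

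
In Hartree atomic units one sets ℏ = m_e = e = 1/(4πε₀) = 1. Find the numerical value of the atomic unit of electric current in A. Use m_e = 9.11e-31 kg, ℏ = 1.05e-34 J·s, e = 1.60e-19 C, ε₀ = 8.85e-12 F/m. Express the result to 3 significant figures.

6.67e-3 A

I_au = e E_h/ℏ = m_e e⁵/((4πε₀)²ℏ³)
E_h = 4.38e-18 J
e·E_h/ℏ = 6.67e-3 A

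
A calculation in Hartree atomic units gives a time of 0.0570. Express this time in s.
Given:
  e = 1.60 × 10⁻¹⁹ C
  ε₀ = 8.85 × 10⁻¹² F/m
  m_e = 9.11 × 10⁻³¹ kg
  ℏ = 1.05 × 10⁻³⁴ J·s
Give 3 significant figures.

One atomic unit of time: τ_au = (4πε₀)²ℏ³/(m_e e⁴) = 2.40 × 10⁻¹⁷ s.
0.0570 × 2.40 × 10⁻¹⁷ s = 1.37 × 10⁻¹⁸ s

1.37 × 10⁻¹⁸ s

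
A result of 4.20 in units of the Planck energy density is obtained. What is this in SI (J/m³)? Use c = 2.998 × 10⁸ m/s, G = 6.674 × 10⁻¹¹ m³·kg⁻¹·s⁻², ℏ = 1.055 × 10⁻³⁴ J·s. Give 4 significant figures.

One Planck energy density: u_P = c⁷/(ℏG²) = 4.632 × 10¹¹³ J/m³.
4.20 × 4.632 × 10¹¹³ J/m³ = 1.946 × 10¹¹⁴ J/m³

1.946 × 10¹¹⁴ J/m³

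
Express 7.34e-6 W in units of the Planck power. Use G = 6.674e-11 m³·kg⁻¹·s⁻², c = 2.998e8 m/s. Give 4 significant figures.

Planck power: P_P = c⁵/G = 3.629e52 W.
7.34e-6 / 3.629e52 = 2.023e-58

2.023e-58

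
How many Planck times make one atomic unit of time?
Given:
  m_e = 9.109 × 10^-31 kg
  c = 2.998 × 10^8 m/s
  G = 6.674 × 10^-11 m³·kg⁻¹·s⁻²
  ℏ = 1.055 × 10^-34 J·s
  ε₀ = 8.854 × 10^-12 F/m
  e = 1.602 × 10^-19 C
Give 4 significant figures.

4.494 × 10^26

atomic unit of time: τ_au = (4πε₀)²ℏ³/(m_e e⁴) = 2.423 × 10^-17 s
Planck time: t_P = √(ℏG/c⁵) = 5.392 × 10^-44 s
ratio = 2.423 × 10^-17 / 5.392 × 10^-44 = 4.494 × 10^26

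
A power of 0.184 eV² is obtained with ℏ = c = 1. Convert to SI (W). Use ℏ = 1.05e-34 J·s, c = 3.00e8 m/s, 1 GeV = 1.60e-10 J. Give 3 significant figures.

Power is [E]/[T] = [E]²/ℏ.
1 GeV² → 1/ℏ × (1 GeV in J)² = 2.44e14 W.
Convert the energy scale: 0.184 eV² = 1.84e-19 GeV².
Result: 1.84e-19 × 2.44e14 = 4.49e-5 W.

4.49e-5 W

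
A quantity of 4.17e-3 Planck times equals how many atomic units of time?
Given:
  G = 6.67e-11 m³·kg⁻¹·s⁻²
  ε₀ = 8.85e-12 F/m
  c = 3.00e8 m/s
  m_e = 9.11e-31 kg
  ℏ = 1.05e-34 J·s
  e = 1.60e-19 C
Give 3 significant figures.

9.34e-30

Planck time: t_P = √(ℏG/c⁵) = 5.37e-44 s
atomic unit of time: τ_au = (4πε₀)²ℏ³/(m_e e⁴) = 2.40e-17 s
4.17e-3 × 5.37e-44 / 2.40e-17 = 9.34e-30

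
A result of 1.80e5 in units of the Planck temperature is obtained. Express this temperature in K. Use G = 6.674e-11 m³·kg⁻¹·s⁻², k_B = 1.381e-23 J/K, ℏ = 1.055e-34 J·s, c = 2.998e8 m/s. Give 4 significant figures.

2.550e37 K

One Planck temperature: T_P = √(ℏc⁵/G) / k_B = 1.417e32 K.
1.80e5 × 1.417e32 K = 2.550e37 K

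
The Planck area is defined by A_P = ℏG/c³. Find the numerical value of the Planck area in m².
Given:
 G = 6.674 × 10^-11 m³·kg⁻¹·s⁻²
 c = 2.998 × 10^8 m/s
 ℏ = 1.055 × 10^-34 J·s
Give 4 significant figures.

2.613 × 10^-70 m²

A_P = ℏG/c³
  = 7.041 × 10^-45 / 2.695 × 10^25
  = 2.613 × 10^-70 m²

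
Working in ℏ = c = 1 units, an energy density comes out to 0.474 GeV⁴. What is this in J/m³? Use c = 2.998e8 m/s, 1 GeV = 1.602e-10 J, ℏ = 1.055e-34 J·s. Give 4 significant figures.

[E]/[L]³ = [E]⁴/(ℏc)³; restore (ℏc)⁻³.
1 GeV⁴ → 1/(ℏc)³ × (1 GeV in J)⁴ = 2.082e37 J/m³.
Result: 0.474 × 2.082e37 = 9.867e36 J/m³.

9.867e36 J/m³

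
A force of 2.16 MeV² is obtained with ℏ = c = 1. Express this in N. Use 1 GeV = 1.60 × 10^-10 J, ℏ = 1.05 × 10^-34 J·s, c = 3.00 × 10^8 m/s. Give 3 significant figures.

Force is [E]/[L] = [E]²/(ℏc); restore (ℏc)⁻¹.
1 GeV² → 1/(ℏc) × (1 GeV in J)² = 8.13 × 10^5 N.
Convert the energy scale: 2.16 MeV² = 2.16 × 10^-6 GeV².
Result: 2.16 × 10^-6 × 8.13 × 10^5 = 1.76 N.

1.76 N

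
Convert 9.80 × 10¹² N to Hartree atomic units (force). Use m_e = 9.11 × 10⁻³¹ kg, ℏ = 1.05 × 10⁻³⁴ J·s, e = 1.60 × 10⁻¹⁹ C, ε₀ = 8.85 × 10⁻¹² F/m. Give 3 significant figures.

1.18 × 10²⁰

atomic unit of force: F_au = E_h/a₀ = m_e²e⁶/((4πε₀)³ℏ⁴) = 8.33 × 10⁻⁸ N.
9.80 × 10¹² / 8.33 × 10⁻⁸ = 1.18 × 10²⁰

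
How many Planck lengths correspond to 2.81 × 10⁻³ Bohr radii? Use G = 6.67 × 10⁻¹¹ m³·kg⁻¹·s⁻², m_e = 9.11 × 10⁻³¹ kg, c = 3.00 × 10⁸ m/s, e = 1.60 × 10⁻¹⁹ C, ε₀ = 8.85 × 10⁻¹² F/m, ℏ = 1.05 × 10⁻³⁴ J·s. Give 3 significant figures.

9.17 × 10²¹

Bohr radius: a₀ = 4πε₀ℏ²/(m_e e²) = 5.26 × 10⁻¹¹ m
Planck length: ℓ_P = √(ℏG/c³) = 1.61 × 10⁻³⁵ m
2.81 × 10⁻³ × 5.26 × 10⁻¹¹ / 1.61 × 10⁻³⁵ = 9.17 × 10²¹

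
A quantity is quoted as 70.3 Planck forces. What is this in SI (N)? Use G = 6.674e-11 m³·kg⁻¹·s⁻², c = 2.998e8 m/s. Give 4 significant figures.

One Planck force: F_P = c⁴/G = 1.210e44 N.
70.3 × 1.210e44 N = 8.509e45 N

8.509e45 N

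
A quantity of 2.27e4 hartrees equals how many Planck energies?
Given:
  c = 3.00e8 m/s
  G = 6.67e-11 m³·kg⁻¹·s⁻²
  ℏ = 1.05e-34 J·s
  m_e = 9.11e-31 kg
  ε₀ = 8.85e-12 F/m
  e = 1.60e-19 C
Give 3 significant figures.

5.08e-23

hartree: E_h = m_e e⁴/(4πε₀ℏ)² = 4.38e-18 J
Planck energy: E_P = √(ℏc⁵/G) = 1.96e9 J
2.27e4 × 4.38e-18 / 1.96e9 = 5.08e-23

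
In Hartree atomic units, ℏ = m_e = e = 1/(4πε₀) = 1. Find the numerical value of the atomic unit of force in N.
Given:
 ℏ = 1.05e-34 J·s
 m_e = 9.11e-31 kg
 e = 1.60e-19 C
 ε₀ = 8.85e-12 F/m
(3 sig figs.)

8.33e-8 N

The unique combination of the constants set to 1 with dimensions of force is F_au = E_h/a₀ = m_e²e⁶/((4πε₀)³ℏ⁴).
E_h = 4.38e-18 J
a₀ = 5.26e-11 m
E_h/a₀ = 8.33e-8 N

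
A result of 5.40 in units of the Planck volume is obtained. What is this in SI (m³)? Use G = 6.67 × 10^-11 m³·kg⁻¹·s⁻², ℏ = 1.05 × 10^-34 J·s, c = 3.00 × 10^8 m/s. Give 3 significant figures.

2.26 × 10^-104 m³

One Planck volume: V_P = (ℏG/c³)^(3/2) = 4.18 × 10^-105 m³.
5.40 × 4.18 × 10^-105 m³ = 2.26 × 10^-104 m³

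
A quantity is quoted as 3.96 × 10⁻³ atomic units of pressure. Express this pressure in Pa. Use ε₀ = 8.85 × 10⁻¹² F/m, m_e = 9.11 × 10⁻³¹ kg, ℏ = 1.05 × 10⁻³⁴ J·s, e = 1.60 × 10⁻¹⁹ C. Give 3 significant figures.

1.19 × 10¹¹ Pa

One atomic unit of pressure: P_au = E_h/a₀³ = m_e⁴e¹⁰/((4πε₀)⁵ℏ⁸) = 3.01 × 10¹³ Pa.
3.96 × 10⁻³ × 3.01 × 10¹³ Pa = 1.19 × 10¹¹ Pa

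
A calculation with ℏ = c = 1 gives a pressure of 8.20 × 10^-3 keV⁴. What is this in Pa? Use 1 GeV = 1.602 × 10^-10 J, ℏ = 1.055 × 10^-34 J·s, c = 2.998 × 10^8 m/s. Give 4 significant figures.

Pressure is [E]/[L]³ = [E]⁴/(ℏc)³.
1 GeV⁴ → 1/(ℏc)³ × (1 GeV in J)⁴ = 2.082 × 10^37 Pa.
Convert the energy scale: 8.20 × 10^-3 keV⁴ = 8.20 × 10^-27 GeV⁴.
Result: 8.20 × 10^-27 × 2.082 × 10^37 = 1.707 × 10^11 Pa.

1.707 × 10^11 Pa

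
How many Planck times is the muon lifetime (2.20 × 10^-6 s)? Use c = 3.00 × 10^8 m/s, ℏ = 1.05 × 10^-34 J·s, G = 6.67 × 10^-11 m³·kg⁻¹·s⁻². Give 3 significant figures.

Planck time: t_P = √(ℏG/c⁵) = 5.37 × 10^-44 s.
2.20 × 10^-6 / 5.37 × 10^-44 = 4.10 × 10^37

4.10 × 10^37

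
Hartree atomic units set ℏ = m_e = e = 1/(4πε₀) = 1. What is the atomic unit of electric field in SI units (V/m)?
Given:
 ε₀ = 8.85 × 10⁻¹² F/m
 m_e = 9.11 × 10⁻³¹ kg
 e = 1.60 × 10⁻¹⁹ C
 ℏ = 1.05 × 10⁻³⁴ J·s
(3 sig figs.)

The unique combination of the constants set to 1 with dimensions of electric field is E_au = E_h/(e a₀) = m_e²e⁵/((4πε₀)³ℏ⁴).
E_h = 4.38 × 10⁻¹⁸ J
a₀ = 5.26 × 10⁻¹¹ m
E_h/(e·a₀) = 5.20 × 10¹¹ V/m

5.20 × 10¹¹ V/m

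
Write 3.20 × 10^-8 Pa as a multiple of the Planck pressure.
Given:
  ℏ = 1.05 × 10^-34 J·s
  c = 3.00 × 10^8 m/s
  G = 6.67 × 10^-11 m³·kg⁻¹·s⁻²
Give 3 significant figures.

6.84 × 10^-122

Planck pressure: p_P = c⁷/(ℏG²) = 4.68 × 10^113 Pa.
3.20 × 10^-8 / 4.68 × 10^113 = 6.84 × 10^-122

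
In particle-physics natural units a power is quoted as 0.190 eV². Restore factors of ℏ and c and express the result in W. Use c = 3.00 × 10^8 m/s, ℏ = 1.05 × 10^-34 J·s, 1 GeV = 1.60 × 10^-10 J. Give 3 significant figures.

4.63 × 10^-5 W

Power is [E]/[T] = [E]²/ℏ.
1 GeV² → 1/ℏ × (1 GeV in J)² = 2.44 × 10^14 W.
Convert the energy scale: 0.190 eV² = 1.90 × 10^-19 GeV².
Result: 1.90 × 10^-19 × 2.44 × 10^14 = 4.63 × 10^-5 W.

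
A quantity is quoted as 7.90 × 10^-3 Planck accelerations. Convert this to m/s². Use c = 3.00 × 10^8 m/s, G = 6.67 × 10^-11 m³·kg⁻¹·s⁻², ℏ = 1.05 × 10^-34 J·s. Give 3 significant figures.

One Planck acceleration: a_P = √(c⁷/(ℏG)) = 5.59 × 10^51 m/s².
7.90 × 10^-3 × 5.59 × 10^51 m/s² = 4.41 × 10^49 m/s²

4.41 × 10^49 m/s²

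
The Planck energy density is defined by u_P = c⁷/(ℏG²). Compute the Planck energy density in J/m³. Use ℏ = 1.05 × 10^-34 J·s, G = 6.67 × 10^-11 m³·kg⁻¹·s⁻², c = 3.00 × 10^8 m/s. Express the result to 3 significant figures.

u_P = c⁷/(ℏG²)
  = 2.19 × 10^59 / 4.67 × 10^-55
  = 4.68 × 10^113 J/m³

4.68 × 10^113 J/m³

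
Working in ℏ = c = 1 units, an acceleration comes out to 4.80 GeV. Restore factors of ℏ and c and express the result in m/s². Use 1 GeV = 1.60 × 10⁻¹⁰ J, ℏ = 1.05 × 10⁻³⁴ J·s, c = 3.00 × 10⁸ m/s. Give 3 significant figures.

Acceleration is [L]/[T]² = c·[E]/ℏ.
1 GeV → c/ℏ × (1 GeV in J) = 4.57 × 10³² m/s².
Result: 4.80 × 4.57 × 10³² = 2.19 × 10³³ m/s².

2.19 × 10³³ m/s²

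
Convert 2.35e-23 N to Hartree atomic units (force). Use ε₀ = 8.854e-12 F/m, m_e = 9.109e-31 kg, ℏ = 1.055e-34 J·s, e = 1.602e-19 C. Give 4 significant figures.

2.859e-16

atomic unit of force: F_au = E_h/a₀ = m_e²e⁶/((4πε₀)³ℏ⁴) = 8.220e-8 N.
2.35e-23 / 8.220e-8 = 2.859e-16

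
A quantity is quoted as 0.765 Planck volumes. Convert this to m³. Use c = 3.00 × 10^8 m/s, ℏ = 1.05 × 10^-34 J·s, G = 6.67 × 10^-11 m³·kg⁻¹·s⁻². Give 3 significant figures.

3.20 × 10^-105 m³

One Planck volume: V_P = (ℏG/c³)^(3/2) = 4.18 × 10^-105 m³.
0.765 × 4.18 × 10^-105 m³ = 3.20 × 10^-105 m³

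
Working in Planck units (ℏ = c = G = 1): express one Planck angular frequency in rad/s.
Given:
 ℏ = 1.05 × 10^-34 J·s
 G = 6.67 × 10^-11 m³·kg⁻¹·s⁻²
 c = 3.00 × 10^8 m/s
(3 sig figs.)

1.86 × 10^43 rad/s

The unique combination of the constants set to 1 with dimensions of angular frequency is ω_P = √(c⁵/(ℏG)).
  = √(3.47 × 10^86)
  = 1.86 × 10^43 rad/s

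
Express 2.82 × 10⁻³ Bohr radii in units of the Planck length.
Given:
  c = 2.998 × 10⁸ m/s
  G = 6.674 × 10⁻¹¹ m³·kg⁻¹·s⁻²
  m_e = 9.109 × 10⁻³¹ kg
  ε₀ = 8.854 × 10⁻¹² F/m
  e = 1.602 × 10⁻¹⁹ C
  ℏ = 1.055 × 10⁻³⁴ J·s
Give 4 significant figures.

9.241 × 10²¹

Bohr radius: a₀ = 4πε₀ℏ²/(m_e e²) = 5.297 × 10⁻¹¹ m
Planck length: ℓ_P = √(ℏG/c³) = 1.616 × 10⁻³⁵ m
2.82 × 10⁻³ × 5.297 × 10⁻¹¹ / 1.616 × 10⁻³⁵ = 9.241 × 10²¹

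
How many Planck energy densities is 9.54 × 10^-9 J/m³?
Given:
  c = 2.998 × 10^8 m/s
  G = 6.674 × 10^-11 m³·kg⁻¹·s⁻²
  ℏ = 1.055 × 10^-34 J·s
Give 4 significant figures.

2.059 × 10^-122

Planck energy density: u_P = c⁷/(ℏG²) = 4.632 × 10^113 J/m³.
9.54 × 10^-9 / 4.632 × 10^113 = 2.059 × 10^-122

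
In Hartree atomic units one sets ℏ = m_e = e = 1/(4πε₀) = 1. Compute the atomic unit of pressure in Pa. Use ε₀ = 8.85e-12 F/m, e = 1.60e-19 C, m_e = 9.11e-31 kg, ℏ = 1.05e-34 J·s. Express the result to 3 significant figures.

P_au = E_h/a₀³ = m_e⁴e¹⁰/((4πε₀)⁵ℏ⁸)
E_h = 4.38e-18 J
a₀ = 5.26e-11 m
E_h/a₀³ = 3.01e13 Pa

3.01e13 Pa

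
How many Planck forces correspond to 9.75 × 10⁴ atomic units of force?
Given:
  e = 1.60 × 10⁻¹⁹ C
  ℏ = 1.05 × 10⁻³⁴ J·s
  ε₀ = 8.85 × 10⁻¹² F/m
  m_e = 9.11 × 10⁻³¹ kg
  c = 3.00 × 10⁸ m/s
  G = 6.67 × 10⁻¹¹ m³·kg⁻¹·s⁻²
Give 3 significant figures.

atomic unit of force: F_au = E_h/a₀ = m_e²e⁶/((4πε₀)³ℏ⁴) = 8.33 × 10⁻⁸ N
Planck force: F_P = c⁴/G = 1.21 × 10⁴⁴ N
9.75 × 10⁴ × 8.33 × 10⁻⁸ / 1.21 × 10⁴⁴ = 6.69 × 10⁻⁴⁷

6.69 × 10⁻⁴⁷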